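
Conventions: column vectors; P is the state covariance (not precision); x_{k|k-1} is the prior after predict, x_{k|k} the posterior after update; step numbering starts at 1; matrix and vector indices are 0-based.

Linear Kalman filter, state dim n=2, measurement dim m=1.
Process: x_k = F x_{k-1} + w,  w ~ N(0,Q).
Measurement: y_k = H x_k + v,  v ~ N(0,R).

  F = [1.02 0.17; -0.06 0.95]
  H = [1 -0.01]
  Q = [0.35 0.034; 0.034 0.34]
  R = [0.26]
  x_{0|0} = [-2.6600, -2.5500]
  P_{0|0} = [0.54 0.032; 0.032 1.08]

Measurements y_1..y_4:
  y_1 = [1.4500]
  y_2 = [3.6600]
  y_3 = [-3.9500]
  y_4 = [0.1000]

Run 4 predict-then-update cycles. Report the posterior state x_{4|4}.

x_post = [-0.7006, -1.6864]

step 1: x^-=[-3.1467, -2.2629]  P^-=[0.9541 0.2061; 0.2061 1.3130]  S=[1.2101]  K=[0.7867; 0.1594]  nu=[4.5741]  x^+=[0.4519, -1.5337]  P^+=[0.2051 0.0543; 0.0543 1.2822]
step 2: x^-=[0.2002, -1.4841]  P^-=[0.6193 0.2806; 0.2806 1.4918]  S=[0.8738]  K=[0.7055; 0.3040]  nu=[3.4449]  x^+=[2.6306, -0.4368]  P^+=[0.1844 0.0932; 0.0932 1.4110]
step 3: x^-=[2.6089, -0.5728]  P^-=[0.6149 0.3399; 0.3399 1.6035]  S=[0.8683]  K=[0.7043; 0.3730]  nu=[-6.5647]  x^+=[-2.0144, -3.0216]  P^+=[0.1842 0.1118; 0.1118 1.4827]
step 4: x^-=[-2.5684, -2.7496]  P^-=[0.6233 0.3694; 0.3694 1.6660]  S=[0.8761]  K=[0.7072; 0.4026]  nu=[2.6409]  x^+=[-0.7006, -1.6864]  P^+=[0.1851 0.1199; 0.1199 1.5240]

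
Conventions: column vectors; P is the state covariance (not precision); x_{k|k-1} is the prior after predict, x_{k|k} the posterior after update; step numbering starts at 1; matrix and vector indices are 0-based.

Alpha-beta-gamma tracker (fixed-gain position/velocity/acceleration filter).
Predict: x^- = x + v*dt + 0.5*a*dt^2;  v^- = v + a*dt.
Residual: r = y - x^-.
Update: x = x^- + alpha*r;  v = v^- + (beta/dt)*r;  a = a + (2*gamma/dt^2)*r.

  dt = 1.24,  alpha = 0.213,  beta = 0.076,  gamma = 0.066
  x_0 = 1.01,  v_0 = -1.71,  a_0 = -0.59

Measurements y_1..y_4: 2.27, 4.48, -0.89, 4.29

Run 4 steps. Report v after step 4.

v_post = 0.1413

step 1: x_pred=-1.5640  r=3.8340  x^+=-0.7474  v^+=-2.2066  a^+=-0.2609
step 2: x_pred=-3.6841  r=8.1641  x^+=-1.9451  v^+=-2.0297  a^+=0.4400
step 3: x_pred=-4.1237  r=3.2337  x^+=-3.4349  v^+=-1.2859  a^+=0.7176
step 4: x_pred=-4.4777  r=8.7677  x^+=-2.6102  v^+=0.1413  a^+=1.4703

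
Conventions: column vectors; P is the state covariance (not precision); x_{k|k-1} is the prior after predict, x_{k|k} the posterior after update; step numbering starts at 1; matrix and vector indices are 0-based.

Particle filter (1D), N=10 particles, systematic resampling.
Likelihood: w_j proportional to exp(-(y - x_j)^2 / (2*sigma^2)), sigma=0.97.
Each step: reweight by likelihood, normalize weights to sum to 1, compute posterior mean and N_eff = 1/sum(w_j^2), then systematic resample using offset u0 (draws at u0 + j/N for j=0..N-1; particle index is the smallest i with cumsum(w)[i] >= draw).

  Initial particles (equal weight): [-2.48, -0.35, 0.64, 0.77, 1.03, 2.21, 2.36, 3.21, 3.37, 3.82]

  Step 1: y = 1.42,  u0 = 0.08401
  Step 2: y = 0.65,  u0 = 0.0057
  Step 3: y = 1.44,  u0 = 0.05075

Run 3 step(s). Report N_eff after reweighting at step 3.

N_eff = 9.9150

step 1: w=[0.0001, 0.0436, 0.1668, 0.1841, 0.2126, 0.1654, 0.1441, 0.0420, 0.0306, 0.0108]  mean=1.4366  Neff=6.2601  idx=[2, 2, 3, 3, 4, 4, 5, 6, 6, 8]
step 2: w=[0.1526, 0.1526, 0.1514, 0.1514, 0.1413, 0.1413, 0.0419, 0.0323, 0.0323, 0.0030]  mean=0.9745  Neff=7.3423  idx=[0, 0, 1, 2, 2, 3, 3, 4, 5, 6]
step 3: w=[0.0907, 0.0907, 0.0907, 0.1004, 0.1004, 0.1004, 0.1004, 0.1166, 0.1166, 0.0930]  mean=0.9292  Neff=9.9150  idx=[0, 1, 2, 3, 4, 5, 6, 7, 8, 9]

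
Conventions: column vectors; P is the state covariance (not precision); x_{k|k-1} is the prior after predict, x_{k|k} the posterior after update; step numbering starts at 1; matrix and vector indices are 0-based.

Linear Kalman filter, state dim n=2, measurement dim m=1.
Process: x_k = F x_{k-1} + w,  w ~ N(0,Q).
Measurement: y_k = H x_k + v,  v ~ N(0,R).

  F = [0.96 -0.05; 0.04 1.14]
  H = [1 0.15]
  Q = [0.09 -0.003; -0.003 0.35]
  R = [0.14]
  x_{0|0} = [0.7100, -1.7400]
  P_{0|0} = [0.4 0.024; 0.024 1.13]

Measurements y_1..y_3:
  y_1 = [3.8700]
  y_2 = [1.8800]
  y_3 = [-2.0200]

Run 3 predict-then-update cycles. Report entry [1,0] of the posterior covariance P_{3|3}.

step 1: x^-=[0.7686, -1.9552]  P^-=[0.4592 -0.0258; -0.0258 1.8214]  S=[0.6324]  K=[0.7199; 0.3912]  nu=[3.3947]  x^+=[3.2126, -0.6273]  P^+=[0.1314 -0.2039; -0.2039 1.7246]
step 2: x^-=[3.1154, -0.5866]  P^-=[0.2350 -0.3190; -0.3190 2.5729]  S=[0.3372]  K=[0.5550; 0.1985]  nu=[-1.1474]  x^+=[2.4786, -0.8143]  P^+=[0.1311 -0.3562; -0.3562 2.5596]
step 3: x^-=[2.4202, -0.8292]  P^-=[0.2514 -0.5329; -0.5329 3.6442]  S=[0.3135]  K=[0.5469; 0.0437]  nu=[-4.3158]  x^+=[0.0597, -1.0178]  P^+=[0.1576 -0.5404; -0.5404 3.6436]

P_post[1,0] = -0.5404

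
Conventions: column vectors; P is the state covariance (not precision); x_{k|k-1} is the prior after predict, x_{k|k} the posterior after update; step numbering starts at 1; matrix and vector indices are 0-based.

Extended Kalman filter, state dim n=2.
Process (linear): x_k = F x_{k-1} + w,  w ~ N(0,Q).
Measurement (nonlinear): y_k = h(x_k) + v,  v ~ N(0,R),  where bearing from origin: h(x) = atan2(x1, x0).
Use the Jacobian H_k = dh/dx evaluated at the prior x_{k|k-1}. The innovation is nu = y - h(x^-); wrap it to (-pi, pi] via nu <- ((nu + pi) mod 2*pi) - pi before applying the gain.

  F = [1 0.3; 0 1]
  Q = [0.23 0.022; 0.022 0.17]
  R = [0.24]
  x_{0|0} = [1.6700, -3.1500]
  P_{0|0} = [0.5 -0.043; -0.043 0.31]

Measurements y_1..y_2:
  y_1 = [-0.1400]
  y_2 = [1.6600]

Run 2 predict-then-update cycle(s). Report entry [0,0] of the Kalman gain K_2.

K[0,0] = 0.8516

step 1: x^-=[0.7250, -3.1500]  P^-=[0.7321 0.0720; 0.0720 0.4800]  H_jac=[0.3015 0.0694]  S=[0.3119]  K=[0.7238; 0.1764]  nu=[1.2046]  x^+=[1.5968, -2.9375]  P^+=[0.5687 0.0322; 0.0322 0.4703]
step 2: x^-=[0.7156, -2.9375]  P^-=[0.8604 0.1953; 0.1953 0.6403]  H_jac=[0.3214 0.0783]  S=[0.3426]  K=[0.8516; 0.3295]  nu=[2.9919]  x^+=[3.2636, -1.9518]  P^+=[0.6119 0.0991; 0.0991 0.6031]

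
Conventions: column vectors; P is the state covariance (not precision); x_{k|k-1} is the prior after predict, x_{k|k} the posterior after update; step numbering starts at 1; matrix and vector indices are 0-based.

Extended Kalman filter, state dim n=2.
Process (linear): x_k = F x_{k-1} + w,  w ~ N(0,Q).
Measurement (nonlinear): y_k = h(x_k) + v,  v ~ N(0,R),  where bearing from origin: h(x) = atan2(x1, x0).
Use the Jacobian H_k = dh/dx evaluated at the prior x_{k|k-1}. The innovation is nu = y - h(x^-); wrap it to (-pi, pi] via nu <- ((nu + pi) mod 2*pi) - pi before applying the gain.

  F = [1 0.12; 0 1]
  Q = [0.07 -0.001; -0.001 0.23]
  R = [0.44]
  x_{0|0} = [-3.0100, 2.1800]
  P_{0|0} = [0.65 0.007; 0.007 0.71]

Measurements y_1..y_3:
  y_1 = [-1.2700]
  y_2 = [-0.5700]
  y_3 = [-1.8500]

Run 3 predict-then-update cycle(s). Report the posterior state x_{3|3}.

step 1: x^-=[-2.7484, 2.1800]  P^-=[0.7319 0.0912; 0.0912 0.9400]  H_jac=[-0.1771 -0.2233]  S=[0.5171]  K=[-0.2901; -0.4373]  nu=[2.5422]  x^+=[-3.4860, 1.0684]  P^+=[0.6884 0.0256; 0.0256 0.8411]
step 2: x^-=[-3.3578, 1.0684]  P^-=[0.7766 0.1255; 0.1255 1.0711]  H_jac=[-0.0861 -0.2704]  S=[0.5299]  K=[-0.1902; -0.5670]  nu=[2.8797]  x^+=[-3.9054, -0.5644]  P^+=[0.7575 0.0684; 0.0684 0.9008]
step 3: x^-=[-3.9731, -0.5644]  P^-=[0.8569 0.1755; 0.1755 1.1308]  H_jac=[0.0350 -0.2467]  S=[0.5068]  K=[-0.0262; -0.5383]  nu=[1.1505]  x^+=[-4.0033, -1.1837]  P^+=[0.8565 0.1683; 0.1683 0.9839]

x_post = [-4.0033, -1.1837]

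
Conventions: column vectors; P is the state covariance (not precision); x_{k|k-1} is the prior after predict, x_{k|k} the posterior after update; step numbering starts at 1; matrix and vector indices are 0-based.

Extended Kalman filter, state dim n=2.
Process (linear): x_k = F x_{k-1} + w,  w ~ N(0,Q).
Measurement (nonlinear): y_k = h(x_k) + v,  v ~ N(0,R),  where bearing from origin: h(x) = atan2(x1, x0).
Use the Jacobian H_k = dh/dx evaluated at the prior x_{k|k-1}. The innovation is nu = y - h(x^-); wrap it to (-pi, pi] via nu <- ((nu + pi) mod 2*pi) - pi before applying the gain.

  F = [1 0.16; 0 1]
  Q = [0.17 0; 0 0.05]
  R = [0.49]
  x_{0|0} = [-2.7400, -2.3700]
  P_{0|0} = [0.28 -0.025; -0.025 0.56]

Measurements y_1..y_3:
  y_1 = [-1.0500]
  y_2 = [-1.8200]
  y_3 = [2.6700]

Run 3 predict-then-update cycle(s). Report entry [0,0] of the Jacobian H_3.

step 1: x^-=[-3.1192, -2.3700]  P^-=[0.4563 0.0646; 0.0646 0.6100]  H_jac=[0.1544 -0.2033]  S=[0.5220]  K=[0.1098; -0.2184]  nu=[1.4418]  x^+=[-2.9608, -2.6849]  P^+=[0.4500 0.0771; 0.0771 0.5851]
step 2: x^-=[-3.3904, -2.6849]  P^-=[0.6597 0.1707; 0.1707 0.6351]  H_jac=[0.1436 -0.1813]  S=[0.5156]  K=[0.1236; -0.1758]  nu=[0.6518]  x^+=[-3.3098, -2.7994]  P^+=[0.6518 0.1819; 0.1819 0.6192]
step 3: x^-=[-3.7577, -2.7994]  P^-=[0.8959 0.2810; 0.2810 0.6692]  H_jac=[0.1275 -0.1711]  S=[0.5119]  K=[0.1292; -0.1537]  nu=[-1.1119]  x^+=[-3.9014, -2.6285]  P^+=[0.8873 0.2912; 0.2912 0.6571]

H_jac[0,0] = 0.1275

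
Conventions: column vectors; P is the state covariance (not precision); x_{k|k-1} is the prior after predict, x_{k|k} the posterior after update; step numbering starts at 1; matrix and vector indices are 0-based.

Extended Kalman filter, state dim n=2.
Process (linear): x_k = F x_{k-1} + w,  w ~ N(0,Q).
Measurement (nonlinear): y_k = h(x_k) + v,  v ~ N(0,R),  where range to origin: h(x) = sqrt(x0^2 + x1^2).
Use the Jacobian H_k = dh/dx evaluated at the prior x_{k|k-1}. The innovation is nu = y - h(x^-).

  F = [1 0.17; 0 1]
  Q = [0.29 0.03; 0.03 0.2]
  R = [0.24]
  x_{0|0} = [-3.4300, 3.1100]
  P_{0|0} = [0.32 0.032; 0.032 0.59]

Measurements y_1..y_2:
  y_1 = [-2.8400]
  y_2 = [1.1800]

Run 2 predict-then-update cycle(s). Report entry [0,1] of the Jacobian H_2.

step 1: x^-=[-2.9013, 3.1100]  P^-=[0.6379 0.1623; 0.1623 0.7900]  H_jac=[-0.6821 0.7312]  S=[0.7973]  K=[-0.3969; 0.5856]  nu=[-7.0932]  x^+=[-0.0858, -1.0441]  P^+=[0.5123 0.3476; 0.3476 0.5165]
step 2: x^-=[-0.2633, -1.0441]  P^-=[0.9354 0.4655; 0.4655 0.7165]  H_jac=[-0.2445 -0.9696]  S=[1.1903]  K=[-0.5713; -0.6793]  nu=[0.1033]  x^+=[-0.3223, -1.1142]  P^+=[0.5469 0.0035; 0.0035 0.1673]

H_jac[0,1] = -0.9696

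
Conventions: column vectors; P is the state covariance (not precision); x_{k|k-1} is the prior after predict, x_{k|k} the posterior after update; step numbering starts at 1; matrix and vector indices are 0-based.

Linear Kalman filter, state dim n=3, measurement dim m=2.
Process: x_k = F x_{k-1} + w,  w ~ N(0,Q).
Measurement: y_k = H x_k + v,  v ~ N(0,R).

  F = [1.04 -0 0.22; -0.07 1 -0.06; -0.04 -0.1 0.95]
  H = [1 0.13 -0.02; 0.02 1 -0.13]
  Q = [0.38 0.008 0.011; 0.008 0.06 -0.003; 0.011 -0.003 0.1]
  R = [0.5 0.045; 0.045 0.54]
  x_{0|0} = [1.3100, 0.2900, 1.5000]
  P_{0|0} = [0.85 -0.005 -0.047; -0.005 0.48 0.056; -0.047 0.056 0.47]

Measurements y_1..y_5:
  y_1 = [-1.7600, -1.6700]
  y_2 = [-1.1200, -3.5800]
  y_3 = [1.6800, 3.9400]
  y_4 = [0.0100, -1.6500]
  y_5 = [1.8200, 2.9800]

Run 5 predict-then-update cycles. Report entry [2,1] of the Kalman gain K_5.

step 1: x^-=[1.6924, 0.1083, 1.3436]  P^-=[1.3006 -0.0493 0.0271; -0.0493 0.5394 -0.0187; 0.0271 -0.0187 0.5232]  S=[1.7961 0.0902; 0.0902 1.0916]  K=[0.7245 -0.0845; -0.0131 0.4966; 0.0119 -0.0799]  nu=[-3.4396, -1.6375]  x^+=[-0.6613, -0.6597, 1.4334]  P^+=[0.3611 -0.0190 0.0095; -0.0190 0.2711 0.0243; 0.0095 0.0243 0.5162]
step 2: x^-=[-0.3724, -0.6994, 1.4542]  P^-=[0.7999 -0.0402 0.1146; -0.0402 0.3346 -0.0353; 0.1146 -0.0353 0.5636]  S=[1.2909 0.0520; 0.0520 0.8914]  K=[0.6170 -0.0799; -0.0122 0.3803; 0.0815 -0.1240]  nu=[-0.6276, -2.6841]  x^+=[-0.5452, -1.7125, 1.7358]  P^+=[0.3079 -0.0157 0.0452; -0.0157 0.2059 0.0063; 0.0452 0.0063 0.5424]
step 3: x^-=[-0.1851, -1.7784, 1.8420]  P^-=[0.7599 -0.0400 0.1573; -0.0400 0.2712 -0.0500; 0.1573 -0.0500 0.5873]  S=[1.2483 0.0382; 0.0382 0.8320]  K=[0.6046 -0.0821; -0.0132 0.3334; 0.1161 -0.1534]  nu=[2.1332, 5.9616]  x^+=[0.6149, 0.1812, 1.1753]  P^+=[0.3018 -0.0150 0.0631; -0.0150 0.1788 -0.0071; 0.0631 -0.0071 0.5523]
step 4: x^-=[0.8980, 0.0676, 1.0738]  P^-=[0.7620 -0.0433 0.1774; -0.0433 0.2458 -0.0618; 0.1774 -0.0618 0.5971]  S=[1.2484 0.0295; 0.0295 0.8096]  K=[0.6051 -0.0852; -0.0155 0.3130; 0.1302 -0.1726]  nu=[-0.8753, -1.5960]  x^+=[0.5043, -0.4184, 1.2353]  P^+=[0.3021 -0.0156 0.0706; -0.0156 0.1664 -0.0168; 0.0706 -0.0168 0.5532]
step 5: x^-=[0.7963, -0.5278, 1.1952]  P^-=[0.7659 -0.0468 0.1851; -0.0468 0.2347 -0.0704; 0.1851 -0.0704 0.5991]  S=[1.2509 0.0240; 0.0240 0.8006]  K=[0.6061 -0.0875; -0.0177 0.3040; 0.1346 -0.1847]  nu=[1.1163, 3.6472]  x^+=[1.1538, 0.5611, 0.6720]  P^+=[0.3027 -0.0165 0.0731; -0.0165 0.1606 -0.0236; 0.0731 -0.0236 0.5503]

K[2,1] = -0.1847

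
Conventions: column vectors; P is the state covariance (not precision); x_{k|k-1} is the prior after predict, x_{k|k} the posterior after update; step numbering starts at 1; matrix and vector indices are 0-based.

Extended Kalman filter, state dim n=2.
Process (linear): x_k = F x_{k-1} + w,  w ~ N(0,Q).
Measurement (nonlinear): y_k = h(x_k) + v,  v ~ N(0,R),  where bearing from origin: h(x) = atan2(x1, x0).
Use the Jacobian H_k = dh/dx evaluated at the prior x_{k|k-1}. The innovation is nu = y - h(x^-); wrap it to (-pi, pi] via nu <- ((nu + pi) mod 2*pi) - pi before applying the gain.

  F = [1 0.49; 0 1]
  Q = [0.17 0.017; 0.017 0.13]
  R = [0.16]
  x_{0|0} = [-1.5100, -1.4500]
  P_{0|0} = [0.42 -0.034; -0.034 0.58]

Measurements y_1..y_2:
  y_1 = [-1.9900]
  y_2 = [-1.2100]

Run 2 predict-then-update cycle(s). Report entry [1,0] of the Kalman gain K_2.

step 1: x^-=[-2.2205, -1.4500]  P^-=[0.6959 0.2672; 0.2672 0.7100]  H_jac=[0.2062 -0.3157]  S=[0.2256]  K=[0.2621; -0.7495]  nu=[0.5731]  x^+=[-2.0703, -1.8796]  P^+=[0.6804 0.3115; 0.3115 0.5833]
step 2: x^-=[-2.9913, -1.8796]  P^-=[1.2958 0.6143; 0.6143 0.7133]  H_jac=[0.1506 -0.2397]  S=[0.1860]  K=[0.2575; -0.4217]  nu=[1.3706]  x^+=[-2.6383, -2.4575]  P^+=[1.2834 0.6345; 0.6345 0.6802]

K[1,0] = -0.4217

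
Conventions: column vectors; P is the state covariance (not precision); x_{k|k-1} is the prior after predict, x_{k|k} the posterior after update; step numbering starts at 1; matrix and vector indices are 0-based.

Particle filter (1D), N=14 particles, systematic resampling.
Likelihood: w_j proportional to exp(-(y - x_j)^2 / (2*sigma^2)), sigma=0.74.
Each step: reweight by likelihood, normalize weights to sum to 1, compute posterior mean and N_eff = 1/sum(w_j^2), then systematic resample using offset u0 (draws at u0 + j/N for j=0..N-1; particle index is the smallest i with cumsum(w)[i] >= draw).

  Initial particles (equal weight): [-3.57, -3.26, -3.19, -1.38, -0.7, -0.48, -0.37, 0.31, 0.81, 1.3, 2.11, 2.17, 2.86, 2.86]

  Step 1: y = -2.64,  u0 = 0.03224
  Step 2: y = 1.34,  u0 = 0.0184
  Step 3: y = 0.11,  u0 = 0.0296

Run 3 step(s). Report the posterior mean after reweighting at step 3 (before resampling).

step 1: w=[0.2057, 0.3190, 0.3437, 0.1063, 0.0146, 0.0064, 0.0041, 0.0002, 0.0000, 0.0000, 0.0000, 0.0000, 0.0000, 0.0000]  mean=-3.0322  Neff=3.6523  idx=[0, 0, 0, 1, 1, 1, 1, 2, 2, 2, 2, 2, 3, 3]
step 2: w=[0.0000, 0.0000, 0.0000, 0.0000, 0.0000, 0.0000, 0.0000, 0.0000, 0.0000, 0.0000, 0.0000, 0.0000, 0.5000, 0.5000]  mean=-1.3800  Neff=2.0001  idx=[12, 12, 12, 12, 12, 12, 12, 13, 13, 13, 13, 13, 13, 13]
step 3: w=[0.0714, 0.0714, 0.0714, 0.0714, 0.0714, 0.0714, 0.0714, 0.0714, 0.0714, 0.0714, 0.0714, 0.0714, 0.0714, 0.0714]  mean=-1.3800  Neff=14.0000  idx=[0, 1, 2, 3, 4, 5, 6, 7, 8, 9, 10, 11, 12, 13]

post_mean = -1.3800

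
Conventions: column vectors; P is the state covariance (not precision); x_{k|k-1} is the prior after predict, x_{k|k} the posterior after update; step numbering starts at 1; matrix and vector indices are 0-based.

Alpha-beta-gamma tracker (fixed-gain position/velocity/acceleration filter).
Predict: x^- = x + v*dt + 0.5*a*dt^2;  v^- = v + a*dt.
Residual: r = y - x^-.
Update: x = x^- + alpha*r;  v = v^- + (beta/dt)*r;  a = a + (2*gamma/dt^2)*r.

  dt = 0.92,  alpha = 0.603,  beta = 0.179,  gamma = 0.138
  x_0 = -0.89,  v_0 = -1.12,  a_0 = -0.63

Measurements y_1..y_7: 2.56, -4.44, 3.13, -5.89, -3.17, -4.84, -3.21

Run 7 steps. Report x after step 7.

step 1: x_pred=-2.1870  r=4.7470  x^+=0.6754  v^+=-0.7760  a^+=0.9179
step 2: x_pred=0.3500  r=-4.7900  x^+=-2.5384  v^+=-0.8635  a^+=-0.6440
step 3: x_pred=-3.6053  r=6.7353  x^+=0.4561  v^+=-0.1455  a^+=1.5523
step 4: x_pred=0.9792  r=-6.8692  x^+=-3.1629  v^+=-0.0539  a^+=-0.6877
step 5: x_pred=-3.5035  r=0.3335  x^+=-3.3024  v^+=-0.6216  a^+=-0.5789
step 6: x_pred=-4.1193  r=-0.7207  x^+=-4.5539  v^+=-1.2945  a^+=-0.8139
step 7: x_pred=-6.0892  r=2.8792  x^+=-4.3531  v^+=-1.4830  a^+=0.1250

x_post = -4.3531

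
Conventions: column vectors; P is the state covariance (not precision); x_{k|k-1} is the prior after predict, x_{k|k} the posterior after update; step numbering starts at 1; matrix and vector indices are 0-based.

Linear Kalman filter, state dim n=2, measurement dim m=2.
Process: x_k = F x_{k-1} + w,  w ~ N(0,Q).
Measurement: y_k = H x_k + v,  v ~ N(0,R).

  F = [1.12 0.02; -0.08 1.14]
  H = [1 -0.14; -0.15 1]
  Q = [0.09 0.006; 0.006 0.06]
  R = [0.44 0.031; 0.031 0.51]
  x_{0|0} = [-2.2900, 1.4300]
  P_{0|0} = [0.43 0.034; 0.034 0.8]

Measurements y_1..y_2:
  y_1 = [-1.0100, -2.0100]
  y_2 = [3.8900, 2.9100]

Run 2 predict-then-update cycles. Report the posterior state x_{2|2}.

x_post = [0.9959, 0.9183]

step 1: x^-=[-2.5362, 1.8134]  P^-=[0.6312 0.0291; 0.0291 1.0962]  S=[1.0846 -0.1875; -0.1875 1.6117]  K=[0.5829 0.0271; 0.0025 0.6777]  nu=[1.7801, -4.2038]  x^+=[-1.6124, -1.0314]  P^+=[0.2674 0.0720; 0.0720 0.3565]
step 2: x^-=[-1.8266, -1.0468]  P^-=[0.4288 0.0820; 0.0820 0.5119]  S=[0.8559 -0.0213; -0.0213 1.0070]  K=[0.4883 0.0279; 0.0244 0.4967]  nu=[5.5700, 3.6828]  x^+=[0.9959, 0.9183]  P^+=[0.2245 0.0630; 0.0630 0.2635]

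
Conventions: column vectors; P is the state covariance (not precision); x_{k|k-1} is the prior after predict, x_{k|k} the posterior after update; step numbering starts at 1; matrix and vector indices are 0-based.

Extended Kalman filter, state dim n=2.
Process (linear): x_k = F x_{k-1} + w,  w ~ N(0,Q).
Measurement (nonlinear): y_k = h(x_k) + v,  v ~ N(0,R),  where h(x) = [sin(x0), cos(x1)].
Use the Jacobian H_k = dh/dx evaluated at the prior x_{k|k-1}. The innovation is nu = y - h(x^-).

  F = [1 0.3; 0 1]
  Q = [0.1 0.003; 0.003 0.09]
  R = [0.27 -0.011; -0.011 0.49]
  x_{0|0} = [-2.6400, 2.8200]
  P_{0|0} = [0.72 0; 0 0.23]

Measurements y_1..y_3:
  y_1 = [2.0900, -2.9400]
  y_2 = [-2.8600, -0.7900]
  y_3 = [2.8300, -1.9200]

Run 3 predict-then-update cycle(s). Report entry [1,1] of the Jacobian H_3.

step 1: x^-=[-1.7940, 2.8200]  P^-=[0.8407 0.0720; 0.0720 0.3200]  H_jac=[-0.2214 0.0000; 0.0000 -0.3161]  S=[0.3112 -0.0060; -0.0060 0.5220]  K=[-0.5990 -0.0504; -0.0549 -0.1944]  nu=[3.0652, -1.9913]  x^+=[-3.5295, 3.0387]  P^+=[0.7281 0.0574; 0.0574 0.2995]
step 2: x^-=[-2.6179, 3.0387]  P^-=[0.8895 0.1502; 0.1502 0.3895]  H_jac=[-0.8660 0.0000; 0.0000 -0.1027]  S=[0.9370 0.0024; 0.0024 0.4941]  K=[-0.8220 -0.0273; -0.1386 -0.0803]  nu=[-2.3599, 0.2047]  x^+=[-0.6837, 3.3494]  P^+=[0.2559 0.0422; 0.0422 0.3682]
step 3: x^-=[0.3211, 3.3494]  P^-=[0.4144 0.1557; 0.1557 0.4582]  H_jac=[0.9489 0.0000; 0.0000 0.2063]  S=[0.6431 0.0195; 0.0195 0.5095]  K=[0.6102 0.0397; 0.2243 0.1769]  nu=[2.5144, -0.9415]  x^+=[1.8180, 3.7468]  P^+=[0.1732 0.0618; 0.0618 0.4084]

H_jac[1,1] = 0.2063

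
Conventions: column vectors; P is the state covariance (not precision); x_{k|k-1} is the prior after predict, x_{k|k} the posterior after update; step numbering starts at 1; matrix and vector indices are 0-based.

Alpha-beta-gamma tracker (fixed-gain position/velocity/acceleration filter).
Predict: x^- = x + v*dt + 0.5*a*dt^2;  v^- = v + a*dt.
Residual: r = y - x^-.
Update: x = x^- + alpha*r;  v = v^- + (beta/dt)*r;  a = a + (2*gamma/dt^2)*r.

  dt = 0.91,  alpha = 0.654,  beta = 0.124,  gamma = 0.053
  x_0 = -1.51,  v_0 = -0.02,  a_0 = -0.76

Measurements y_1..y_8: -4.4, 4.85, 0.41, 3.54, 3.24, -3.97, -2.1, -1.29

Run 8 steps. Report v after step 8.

step 1: x_pred=-1.8429  r=-2.5571  x^+=-3.5152  v^+=-1.0600  a^+=-1.0873
step 2: x_pred=-4.9301  r=9.7801  x^+=1.4661  v^+=-0.7168  a^+=0.1646
step 3: x_pred=0.8819  r=-0.4719  x^+=0.5733  v^+=-0.6314  a^+=0.1042
step 4: x_pred=0.0418  r=3.4982  x^+=2.3296  v^+=-0.0599  a^+=0.5519
step 5: x_pred=2.5036  r=0.7364  x^+=2.9852  v^+=0.5427  a^+=0.6462
step 6: x_pred=3.7466  r=-7.7166  x^+=-1.3001  v^+=0.0792  a^+=-0.3416
step 7: x_pred=-1.3694  r=-0.7306  x^+=-1.8472  v^+=-0.3312  a^+=-0.4351
step 8: x_pred=-2.3287  r=1.0387  x^+=-1.6494  v^+=-0.5855  a^+=-0.3021

v_post = -0.5855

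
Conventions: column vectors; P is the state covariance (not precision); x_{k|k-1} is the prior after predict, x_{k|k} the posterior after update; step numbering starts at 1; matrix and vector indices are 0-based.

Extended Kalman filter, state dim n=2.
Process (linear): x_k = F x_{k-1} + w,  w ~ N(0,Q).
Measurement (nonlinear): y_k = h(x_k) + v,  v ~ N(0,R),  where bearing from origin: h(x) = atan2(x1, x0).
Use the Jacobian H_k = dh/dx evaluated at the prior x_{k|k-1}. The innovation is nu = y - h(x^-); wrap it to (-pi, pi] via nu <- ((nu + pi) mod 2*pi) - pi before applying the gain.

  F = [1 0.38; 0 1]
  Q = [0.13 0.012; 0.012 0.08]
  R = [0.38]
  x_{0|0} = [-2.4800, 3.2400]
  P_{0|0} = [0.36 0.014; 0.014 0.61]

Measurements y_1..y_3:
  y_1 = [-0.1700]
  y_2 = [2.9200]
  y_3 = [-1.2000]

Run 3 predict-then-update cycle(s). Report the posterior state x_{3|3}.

step 1: x^-=[-1.2488, 3.2400]  P^-=[0.5887 0.2578; 0.2578 0.6900]  H_jac=[-0.2687 -0.1036]  S=[0.4443]  K=[-0.4162; -0.3168]  nu=[-2.1087]  x^+=[-0.3712, 3.9080]  P^+=[0.5118 0.1992; 0.1992 0.6454]
step 2: x^-=[1.1139, 3.9080]  P^-=[0.8864 0.4565; 0.4565 0.7254]  H_jac=[-0.2367 0.0675]  S=[0.4184]  K=[-0.4278; -0.1413]  nu=[1.6269]  x^+=[0.4179, 3.6782]  P^+=[0.8098 0.4312; 0.4312 0.7171]
step 3: x^-=[1.8156, 3.6782]  P^-=[1.3711 0.7157; 0.7157 0.7971]  H_jac=[-0.2186 0.1079]  S=[0.4210]  K=[-0.5284; -0.1673]  nu=[-2.3123]  x^+=[3.0375, 4.0651]  P^+=[1.2535 0.6785; 0.6785 0.7853]

x_post = [3.0375, 4.0651]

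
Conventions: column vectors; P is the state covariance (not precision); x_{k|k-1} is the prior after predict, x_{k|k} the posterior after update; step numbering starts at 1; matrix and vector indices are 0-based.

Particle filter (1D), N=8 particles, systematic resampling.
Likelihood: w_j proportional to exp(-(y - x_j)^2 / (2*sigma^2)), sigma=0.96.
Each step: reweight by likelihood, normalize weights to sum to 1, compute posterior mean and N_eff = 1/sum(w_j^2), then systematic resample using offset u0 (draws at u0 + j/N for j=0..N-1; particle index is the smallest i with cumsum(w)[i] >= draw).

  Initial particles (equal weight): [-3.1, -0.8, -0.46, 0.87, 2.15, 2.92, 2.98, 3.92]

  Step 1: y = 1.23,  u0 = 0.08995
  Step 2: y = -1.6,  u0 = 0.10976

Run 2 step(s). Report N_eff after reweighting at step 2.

step 1: w=[0.0000, 0.0464, 0.0921, 0.4044, 0.2741, 0.0921, 0.0824, 0.0086]  mean=1.4095  Neff=3.7792  idx=[2, 3, 3, 3, 4, 4, 5, 6]
step 2: w=[0.8172, 0.0604, 0.0604, 0.0604, 0.0008, 0.0008, 0.0000, 0.0000]  mean=-0.2147  Neff=1.4734  idx=[0, 0, 0, 0, 0, 0, 1, 3]

N_eff = 1.4734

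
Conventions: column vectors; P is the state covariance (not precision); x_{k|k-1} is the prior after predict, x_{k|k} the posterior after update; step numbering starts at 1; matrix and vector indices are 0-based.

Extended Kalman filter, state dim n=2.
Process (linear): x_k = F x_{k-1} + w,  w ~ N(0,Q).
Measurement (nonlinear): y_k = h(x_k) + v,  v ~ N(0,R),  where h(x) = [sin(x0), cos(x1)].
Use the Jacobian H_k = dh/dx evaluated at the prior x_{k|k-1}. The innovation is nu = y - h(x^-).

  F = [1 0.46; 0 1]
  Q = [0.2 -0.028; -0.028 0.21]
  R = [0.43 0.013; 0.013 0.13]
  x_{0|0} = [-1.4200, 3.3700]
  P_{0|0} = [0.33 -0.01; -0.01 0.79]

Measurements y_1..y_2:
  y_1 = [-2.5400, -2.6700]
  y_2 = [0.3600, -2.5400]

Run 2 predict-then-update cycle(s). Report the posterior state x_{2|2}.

step 1: x^-=[0.1302, 3.3700]  P^-=[0.6880 0.3254; 0.3254 1.0000]  H_jac=[0.9915 0.0000; 0.0000 0.2264]  S=[1.1064 0.0861; 0.0861 0.1813]  K=[0.6074 0.1181; 0.2019 1.1533]  nu=[-2.6698, -1.6960]  x^+=[-1.6917, 0.8750]  P^+=[0.2649 0.1027; 0.1027 0.6737]
step 2: x^-=[-1.2892, 0.8750]  P^-=[0.7020 0.3846; 0.3846 0.8837]  H_jac=[0.2779 0.0000; 0.0000 -0.7675]  S=[0.4842 -0.0690; -0.0690 0.6506]  K=[0.3434 -0.4173; 0.0732 -1.0348]  nu=[1.3206, -3.1810]  x^+=[0.4916, 4.2633]  P^+=[0.5118 0.0649; 0.0649 0.1740]

x_post = [0.4916, 4.2633]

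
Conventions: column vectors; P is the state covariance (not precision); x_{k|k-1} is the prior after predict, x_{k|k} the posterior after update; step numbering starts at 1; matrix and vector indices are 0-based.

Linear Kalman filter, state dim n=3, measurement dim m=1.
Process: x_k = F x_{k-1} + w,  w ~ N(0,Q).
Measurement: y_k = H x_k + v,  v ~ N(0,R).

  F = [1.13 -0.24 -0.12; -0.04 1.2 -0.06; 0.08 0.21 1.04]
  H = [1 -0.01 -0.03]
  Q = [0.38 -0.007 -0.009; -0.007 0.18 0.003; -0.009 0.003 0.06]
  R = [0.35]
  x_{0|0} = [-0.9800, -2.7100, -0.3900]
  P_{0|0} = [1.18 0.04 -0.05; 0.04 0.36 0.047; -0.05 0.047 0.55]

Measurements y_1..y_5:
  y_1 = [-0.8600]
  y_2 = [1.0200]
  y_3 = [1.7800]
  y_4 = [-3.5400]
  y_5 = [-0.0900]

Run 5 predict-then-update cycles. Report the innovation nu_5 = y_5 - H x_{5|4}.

step 1: x^-=[-0.4102, -3.1894, -1.0531]  P^-=[1.9100 -0.1084 -0.0516; -0.1084 0.6914 0.1195; -0.0516 0.1195 0.6919]  S=[2.2660]  K=[0.8440; -0.0525; -0.0325]  nu=[-0.5133]  x^+=[-0.8434, -3.1625, -1.0364]  P^+=[0.2956 -0.0080 0.0105; -0.0080 0.6852 0.1157; 0.0105 0.1157 0.6895]
step 2: x^-=[-0.0697, -3.6990, -1.8095]  P^-=[0.8151 -0.2394 -0.1242; -0.2394 1.1538 0.2734; -0.1242 0.2734 0.8898]  S=[1.1784]  K=[0.6969; -0.2199; -0.1303]  nu=[0.9984]  x^+=[0.6261, -3.9186, -1.9396]  P^+=[0.2428 -0.0588 -0.0171; -0.0588 1.0968 0.2396; -0.0171 0.2396 0.8698]
step 3: x^-=[1.8807, -4.6110, -2.7900]  P^-=[0.8161 -0.4379 -0.2495; -0.4379 1.7340 0.5160; -0.2495 0.5160 1.1506]  S=[1.1913]  K=[0.6950; -0.3951; -0.2428]  nu=[-0.2305]  x^+=[1.7205, -4.5199, -2.7341]  P^+=[0.2407 -0.1108 -0.0485; -0.1108 1.5480 0.4017; -0.0485 0.4017 1.0804]
step 4: x^-=[3.3570, -5.3286, -3.6550]  P^-=[0.8884 -0.6562 -0.3912; -0.6562 2.3660 0.8138; -0.3912 0.8138 1.4620]  S=[1.2771]  K=[0.7100; -0.5515; -0.3471]  nu=[-7.0600]  x^+=[-1.6556, -1.4353, -1.2047]  P^+=[0.2446 -0.1562 -0.0765; -0.1562 1.9776 0.5694; -0.0765 0.5694 1.3082]
step 5: x^-=[-1.3818, -1.5839, -1.6868]  P^-=[0.9634 -0.8604 -0.5295; -0.8604 2.9655 1.1122; -0.5295 1.1122 1.7944]  S=[1.3649]  K=[0.7237; -0.6765; -0.4355]  nu=[1.2253]  x^+=[-0.4949, -2.4128, -2.2205]  P^+=[0.2484 -0.1921 -0.0993; -0.1921 2.3408 0.7100; -0.0993 0.7100 1.5355]

innov = [1.2253]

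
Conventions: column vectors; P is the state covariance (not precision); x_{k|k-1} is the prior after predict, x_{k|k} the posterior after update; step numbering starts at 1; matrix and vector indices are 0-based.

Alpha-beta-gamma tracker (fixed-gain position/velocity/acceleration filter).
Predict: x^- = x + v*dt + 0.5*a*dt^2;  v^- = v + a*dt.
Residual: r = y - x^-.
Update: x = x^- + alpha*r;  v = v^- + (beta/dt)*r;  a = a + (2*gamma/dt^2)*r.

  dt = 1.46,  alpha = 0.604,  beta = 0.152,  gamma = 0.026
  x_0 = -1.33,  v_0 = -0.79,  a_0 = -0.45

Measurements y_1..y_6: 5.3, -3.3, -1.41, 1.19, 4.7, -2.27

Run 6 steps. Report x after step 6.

x_post = -1.1867

step 1: x_pred=-2.9630  r=8.2630  x^+=2.0278  v^+=-0.5867  a^+=-0.2484
step 2: x_pred=0.9064  r=-4.2064  x^+=-1.6343  v^+=-1.3874  a^+=-0.3510
step 3: x_pred=-4.0340  r=2.6240  x^+=-2.4491  v^+=-1.6267  a^+=-0.2870
step 4: x_pred=-5.1300  r=6.3200  x^+=-1.3127  v^+=-1.3878  a^+=-0.1329
step 5: x_pred=-3.4805  r=8.1805  x^+=1.4605  v^+=-0.7301  a^+=0.0667
step 6: x_pred=0.4657  r=-2.7357  x^+=-1.1867  v^+=-0.9175  a^+=-0.0000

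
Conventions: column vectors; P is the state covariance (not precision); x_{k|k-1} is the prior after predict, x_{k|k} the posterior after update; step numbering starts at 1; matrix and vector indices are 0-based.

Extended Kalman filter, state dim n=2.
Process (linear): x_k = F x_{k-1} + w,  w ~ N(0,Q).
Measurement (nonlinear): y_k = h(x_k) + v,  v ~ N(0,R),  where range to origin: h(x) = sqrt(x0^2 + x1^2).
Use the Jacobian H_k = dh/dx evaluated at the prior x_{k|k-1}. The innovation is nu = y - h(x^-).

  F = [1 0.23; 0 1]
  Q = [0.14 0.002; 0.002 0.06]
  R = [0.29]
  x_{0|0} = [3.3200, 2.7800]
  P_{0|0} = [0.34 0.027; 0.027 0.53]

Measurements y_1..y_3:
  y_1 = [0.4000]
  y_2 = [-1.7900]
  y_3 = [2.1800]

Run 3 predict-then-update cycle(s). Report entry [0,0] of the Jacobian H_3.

H_jac[0,0] = -0.7351

step 1: x^-=[3.9594, 2.7800]  P^-=[0.5205 0.1509; 0.1509 0.5900]  H_jac=[0.8184 0.5746]  S=[0.9754]  K=[0.5256; 0.4742]  nu=[-4.4379]  x^+=[1.6268, 0.6755]  P^+=[0.2510 -0.0922; -0.0922 0.3707]
step 2: x^-=[1.7821, 0.6755]  P^-=[0.3682 -0.0050; -0.0050 0.4307]  H_jac=[0.9351 0.3544]  S=[0.6627]  K=[0.5168; 0.2233]  nu=[-3.6958]  x^+=[-0.1280, -0.1498]  P^+=[0.1912 -0.0814; -0.0814 0.3976]
step 3: x^-=[-0.1625, -0.1498]  P^-=[0.3147 0.0120; 0.0120 0.4576]  H_jac=[-0.7351 -0.6780]  S=[0.6824]  K=[-0.3510; -0.4676]  nu=[1.9590]  x^+=[-0.8500, -1.0659]  P^+=[0.2307 -0.1000; -0.1000 0.3084]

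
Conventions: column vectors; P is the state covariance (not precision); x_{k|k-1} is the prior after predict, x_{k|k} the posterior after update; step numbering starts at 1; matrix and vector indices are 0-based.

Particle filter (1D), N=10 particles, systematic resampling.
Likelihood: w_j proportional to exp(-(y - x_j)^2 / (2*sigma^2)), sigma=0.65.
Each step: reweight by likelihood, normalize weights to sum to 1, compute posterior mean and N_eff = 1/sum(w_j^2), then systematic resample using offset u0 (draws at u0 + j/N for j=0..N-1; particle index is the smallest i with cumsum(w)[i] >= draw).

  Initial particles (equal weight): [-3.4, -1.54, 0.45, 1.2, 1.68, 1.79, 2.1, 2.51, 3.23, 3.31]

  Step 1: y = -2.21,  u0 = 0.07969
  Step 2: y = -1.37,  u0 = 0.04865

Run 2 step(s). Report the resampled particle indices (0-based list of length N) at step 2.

step 1: w=[0.2414, 0.7583, 0.0003, 0.0000, 0.0000, 0.0000, 0.0000, 0.0000, 0.0000, 0.0000]  mean=-1.9884  Neff=1.5790  idx=[0, 0, 1, 1, 1, 1, 1, 1, 1, 1]
step 2: w=[0.0010, 0.0010, 0.1248, 0.1248, 0.1248, 0.1248, 0.1248, 0.1248, 0.1248, 0.1248]  mean=-1.5437  Neff=8.0315  idx=[2, 3, 3, 4, 5, 6, 7, 7, 8, 9]

resampled_idx = [2, 3, 3, 4, 5, 6, 7, 7, 8, 9]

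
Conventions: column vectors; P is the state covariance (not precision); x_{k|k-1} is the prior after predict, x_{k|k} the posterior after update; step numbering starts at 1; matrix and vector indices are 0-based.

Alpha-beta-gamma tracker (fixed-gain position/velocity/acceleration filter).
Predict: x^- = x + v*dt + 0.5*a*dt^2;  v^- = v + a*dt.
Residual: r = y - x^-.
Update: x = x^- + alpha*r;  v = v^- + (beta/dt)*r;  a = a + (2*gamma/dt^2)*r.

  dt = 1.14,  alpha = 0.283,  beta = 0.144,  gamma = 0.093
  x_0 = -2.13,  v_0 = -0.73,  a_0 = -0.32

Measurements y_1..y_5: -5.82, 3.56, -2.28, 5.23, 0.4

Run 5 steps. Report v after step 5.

v_post = 4.1010

step 1: x_pred=-3.1701  r=-2.6499  x^+=-3.9200  v^+=-1.4295  a^+=-0.6993
step 2: x_pred=-6.0041  r=9.5641  x^+=-3.2974  v^+=-1.0186  a^+=0.6696
step 3: x_pred=-4.0235  r=1.7435  x^+=-3.5301  v^+=-0.0350  a^+=0.9191
step 4: x_pred=-2.9728  r=8.2028  x^+=-0.6514  v^+=2.0489  a^+=2.0931
step 5: x_pred=3.0444  r=-2.6444  x^+=2.2960  v^+=4.1010  a^+=1.7146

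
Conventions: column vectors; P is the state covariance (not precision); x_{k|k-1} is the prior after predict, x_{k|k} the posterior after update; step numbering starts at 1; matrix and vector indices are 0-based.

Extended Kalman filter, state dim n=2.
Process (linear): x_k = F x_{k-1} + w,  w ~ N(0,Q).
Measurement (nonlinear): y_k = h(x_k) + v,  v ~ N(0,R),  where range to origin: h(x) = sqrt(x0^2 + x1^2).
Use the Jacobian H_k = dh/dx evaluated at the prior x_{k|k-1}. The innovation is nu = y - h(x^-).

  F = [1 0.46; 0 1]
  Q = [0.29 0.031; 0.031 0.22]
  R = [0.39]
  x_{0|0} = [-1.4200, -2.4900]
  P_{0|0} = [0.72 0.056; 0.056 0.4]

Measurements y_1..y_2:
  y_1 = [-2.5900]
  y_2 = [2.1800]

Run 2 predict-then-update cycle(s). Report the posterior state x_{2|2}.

step 1: x^-=[-2.5654, -2.4900]  P^-=[1.1462 0.2710; 0.2710 0.6200]  H_jac=[-0.7176 -0.6965]  S=[1.5518]  K=[-0.6516; -0.4036]  nu=[-6.1651]  x^+=[1.4520, -0.0019]  P^+=[0.4872 -0.1371; -0.1371 0.3672]
step 2: x^-=[1.4511, -0.0019]  P^-=[0.7288 0.0628; 0.0628 0.5872]  H_jac=[1.0000 -0.0013]  S=[1.1186]  K=[0.6514; 0.0555]  nu=[0.7289]  x^+=[1.9259, 0.0386]  P^+=[0.2541 0.0224; 0.0224 0.5838]

x_post = [1.9259, 0.0386]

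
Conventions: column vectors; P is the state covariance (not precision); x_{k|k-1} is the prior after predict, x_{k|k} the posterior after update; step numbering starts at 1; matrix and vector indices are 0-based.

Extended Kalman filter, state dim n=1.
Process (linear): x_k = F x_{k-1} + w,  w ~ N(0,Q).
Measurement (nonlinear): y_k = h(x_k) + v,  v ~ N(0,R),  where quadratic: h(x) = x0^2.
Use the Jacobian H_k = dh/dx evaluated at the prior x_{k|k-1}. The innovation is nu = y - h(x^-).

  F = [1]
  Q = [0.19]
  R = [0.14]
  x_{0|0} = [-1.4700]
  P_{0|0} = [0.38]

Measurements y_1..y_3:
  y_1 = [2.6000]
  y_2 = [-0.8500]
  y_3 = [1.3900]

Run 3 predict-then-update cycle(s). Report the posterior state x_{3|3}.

step 1: x^-=[-1.4700]  P^-=[0.5700]  H_jac=[-2.9400]  S=[5.0669]  K=[-0.3307]  nu=[0.4391]  x^+=[-1.6152]  P^+=[0.0157]
step 2: x^-=[-1.6152]  P^-=[0.2057]  H_jac=[-3.2305]  S=[2.2872]  K=[-0.2906]  nu=[-3.4590]  x^+=[-0.6100]  P^+=[0.0126]
step 3: x^-=[-0.6100]  P^-=[0.2026]  H_jac=[-1.2201]  S=[0.4416]  K=[-0.5598]  nu=[1.0179]  x^+=[-1.1798]  P^+=[0.0642]

x_post = [-1.1798]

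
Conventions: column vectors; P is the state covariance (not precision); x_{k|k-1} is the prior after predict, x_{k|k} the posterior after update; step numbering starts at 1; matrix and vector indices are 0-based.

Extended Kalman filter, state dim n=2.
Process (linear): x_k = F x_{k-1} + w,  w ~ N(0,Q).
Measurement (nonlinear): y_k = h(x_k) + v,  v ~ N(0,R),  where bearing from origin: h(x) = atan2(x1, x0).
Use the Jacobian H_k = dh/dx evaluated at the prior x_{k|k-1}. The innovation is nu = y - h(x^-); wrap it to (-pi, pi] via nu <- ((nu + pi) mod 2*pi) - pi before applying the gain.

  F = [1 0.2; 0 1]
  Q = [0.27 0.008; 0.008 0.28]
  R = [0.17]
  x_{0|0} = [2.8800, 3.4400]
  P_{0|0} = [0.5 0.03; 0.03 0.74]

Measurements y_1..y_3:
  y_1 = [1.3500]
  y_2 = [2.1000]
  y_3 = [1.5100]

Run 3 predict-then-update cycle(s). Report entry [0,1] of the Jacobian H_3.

H_jac[0,1] = 0.1100

step 1: x^-=[3.5680, 3.4400]  P^-=[0.8116 0.1860; 0.1860 1.0200]  H_jac=[-0.1400 0.1453]  S=[0.1999]  K=[-0.4335; 0.6109]  nu=[0.5829]  x^+=[3.3153, 3.7961]  P^+=[0.7740 0.2389; 0.2389 0.9454]
step 2: x^-=[4.0746, 3.7961]  P^-=[1.1774 0.4360; 0.4360 1.2254]  H_jac=[-0.1224 0.1314]  S=[0.1948]  K=[-0.4459; 0.5526]  nu=[1.3500]  x^+=[3.4727, 4.5421]  P^+=[1.1387 0.4840; 0.4840 1.1659]
step 3: x^-=[4.3811, 4.5421]  P^-=[1.6490 0.7252; 0.7252 1.4459]  H_jac=[-0.1141 0.1100]  S=[0.1908]  K=[-0.5677; 0.4003]  nu=[0.7066]  x^+=[3.9800, 4.8249]  P^+=[1.5875 0.7685; 0.7685 1.4154]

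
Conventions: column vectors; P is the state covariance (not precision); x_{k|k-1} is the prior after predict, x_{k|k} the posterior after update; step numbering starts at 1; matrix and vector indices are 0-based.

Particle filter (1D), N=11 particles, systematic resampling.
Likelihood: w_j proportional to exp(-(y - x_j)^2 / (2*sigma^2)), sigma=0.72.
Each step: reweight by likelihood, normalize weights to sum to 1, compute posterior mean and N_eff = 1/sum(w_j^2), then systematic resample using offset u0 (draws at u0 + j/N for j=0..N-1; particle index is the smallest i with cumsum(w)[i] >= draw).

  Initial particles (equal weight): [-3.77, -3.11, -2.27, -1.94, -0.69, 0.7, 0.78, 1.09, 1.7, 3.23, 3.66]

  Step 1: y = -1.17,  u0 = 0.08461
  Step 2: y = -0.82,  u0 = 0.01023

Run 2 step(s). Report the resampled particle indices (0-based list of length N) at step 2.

step 1: w=[0.0008, 0.0150, 0.1757, 0.3186, 0.4519, 0.0194, 0.0144, 0.0041, 0.0002, 0.0000, 0.0000]  mean=-1.3487  Neff=2.9640  idx=[2, 2, 3, 3, 3, 4, 4, 4, 4, 4, 6]
step 2: w=[0.0214, 0.0214, 0.0484, 0.0484, 0.0484, 0.1597, 0.1597, 0.1597, 0.1597, 0.1597, 0.0137]  mean=-0.9188  Neff=7.3747  idx=[0, 3, 5, 5, 6, 6, 7, 7, 8, 9, 9]

resampled_idx = [0, 3, 5, 5, 6, 6, 7, 7, 8, 9, 9]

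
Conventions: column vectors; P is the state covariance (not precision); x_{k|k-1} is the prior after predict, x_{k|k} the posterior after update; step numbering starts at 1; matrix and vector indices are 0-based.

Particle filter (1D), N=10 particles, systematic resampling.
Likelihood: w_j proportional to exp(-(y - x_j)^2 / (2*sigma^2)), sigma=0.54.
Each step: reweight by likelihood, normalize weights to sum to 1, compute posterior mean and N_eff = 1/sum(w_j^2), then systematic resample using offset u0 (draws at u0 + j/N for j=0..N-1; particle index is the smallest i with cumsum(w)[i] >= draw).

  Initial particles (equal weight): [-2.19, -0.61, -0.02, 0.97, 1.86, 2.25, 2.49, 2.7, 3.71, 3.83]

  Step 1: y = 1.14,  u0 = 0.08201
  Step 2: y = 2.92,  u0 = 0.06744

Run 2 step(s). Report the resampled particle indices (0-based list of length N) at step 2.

resampled_idx = [6, 7, 8, 8, 9, 9, 9, 9, 9, 9]

step 1: w=[0.0000, 0.0032, 0.0604, 0.5775, 0.2495, 0.0734, 0.0267, 0.0094, 0.0000, 0.0000]  mean=1.2779  Neff=2.4654  idx=[3, 3, 3, 3, 3, 3, 4, 4, 4, 6]
step 2: w=[0.0013, 0.0013, 0.0013, 0.0013, 0.0013, 0.0013, 0.1240, 0.1240, 0.1240, 0.6203]  mean=2.2441  Neff=2.3203  idx=[6, 7, 8, 8, 9, 9, 9, 9, 9, 9]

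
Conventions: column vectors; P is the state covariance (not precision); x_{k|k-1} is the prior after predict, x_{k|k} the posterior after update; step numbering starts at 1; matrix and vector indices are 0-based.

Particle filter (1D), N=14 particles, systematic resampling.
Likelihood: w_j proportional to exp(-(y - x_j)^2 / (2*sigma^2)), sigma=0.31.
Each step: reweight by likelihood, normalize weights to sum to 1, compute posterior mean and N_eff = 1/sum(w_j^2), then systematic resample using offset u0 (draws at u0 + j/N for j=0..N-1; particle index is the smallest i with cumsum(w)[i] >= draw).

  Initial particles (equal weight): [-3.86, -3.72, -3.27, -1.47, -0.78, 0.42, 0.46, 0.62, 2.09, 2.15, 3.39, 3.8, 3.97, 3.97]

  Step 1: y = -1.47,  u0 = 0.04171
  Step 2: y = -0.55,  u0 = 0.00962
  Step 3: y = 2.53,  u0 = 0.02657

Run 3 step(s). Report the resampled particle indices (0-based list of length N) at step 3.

resampled_idx = [3, 4, 4, 5, 6, 7, 8, 8, 9, 10, 11, 11, 12, 13]

step 1: w=[0.0000, 0.0000, 0.0000, 0.9225, 0.0775, 0.0000, 0.0000, 0.0000, 0.0000, 0.0000, 0.0000, 0.0000, 0.0000, 0.0000]  mean=-1.4165  Neff=1.1668  idx=[3, 3, 3, 3, 3, 3, 3, 3, 3, 3, 3, 3, 3, 4]
step 2: w=[0.0133, 0.0133, 0.0133, 0.0133, 0.0133, 0.0133, 0.0133, 0.0133, 0.0133, 0.0133, 0.0133, 0.0133, 0.0133, 0.8269]  mean=-0.8995  Neff=1.4577  idx=[0, 6, 11, 13, 13, 13, 13, 13, 13, 13, 13, 13, 13, 13]
step 3: w=[0.0000, 0.0000, 0.0000, 0.0909, 0.0909, 0.0909, 0.0909, 0.0909, 0.0909, 0.0909, 0.0909, 0.0909, 0.0909, 0.0909]  mean=-0.7800  Neff=11.0000  idx=[3, 4, 4, 5, 6, 7, 8, 8, 9, 10, 11, 11, 12, 13]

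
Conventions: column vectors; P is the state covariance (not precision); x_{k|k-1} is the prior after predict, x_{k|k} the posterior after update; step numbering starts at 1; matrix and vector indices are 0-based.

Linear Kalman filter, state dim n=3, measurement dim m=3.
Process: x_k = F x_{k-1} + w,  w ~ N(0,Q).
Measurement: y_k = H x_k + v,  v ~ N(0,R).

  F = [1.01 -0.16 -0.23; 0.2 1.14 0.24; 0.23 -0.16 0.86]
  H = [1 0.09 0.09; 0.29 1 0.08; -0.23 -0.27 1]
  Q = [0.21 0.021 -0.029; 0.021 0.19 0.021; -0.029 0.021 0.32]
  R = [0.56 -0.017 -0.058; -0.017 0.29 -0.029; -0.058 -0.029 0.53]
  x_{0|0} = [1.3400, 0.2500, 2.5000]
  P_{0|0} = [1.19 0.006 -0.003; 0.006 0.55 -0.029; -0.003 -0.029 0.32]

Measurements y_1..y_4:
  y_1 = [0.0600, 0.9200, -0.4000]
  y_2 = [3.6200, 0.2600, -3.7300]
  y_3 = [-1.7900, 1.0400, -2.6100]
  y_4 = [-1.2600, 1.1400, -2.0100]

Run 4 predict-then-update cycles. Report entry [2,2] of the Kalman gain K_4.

K[2,2] = 0.4976

step 1: x^-=[0.7384, 1.1530, 2.4182]  P^-=[1.4522 0.1582 0.1975; 0.1582 0.9574 0.0148; 0.1975 0.0148 0.6401]  S=[2.0895 0.6797 -0.2093; 0.6797 1.4769 -0.3138; -0.2093 -0.3138 1.2375]  K=[0.6810 0.0880 -0.0073; -0.1242 0.7237 -0.0638; 0.1319 0.1363 0.5341]  nu=[-0.9998, -0.6406, -2.3371]  x^+=[0.0183, 0.9627, 0.9507]  P^+=[0.3878 -0.0996 0.0164; -0.0996 0.2431 -0.0049; 0.0164 -0.0049 0.2739]
step 2: x^-=[-0.3542, 1.3293, 0.6678]  P^-=[0.6505 -0.0669 0.0467; -0.0669 0.4907 0.0272; 0.0467 0.0272 0.5645]  S=[1.2159 0.1588 -0.1017; 0.1588 0.8067 -0.0998; -0.1017 -0.0998 1.1202]  K=[0.5251 0.0492 -0.0237; -0.0983 0.6019 -0.0356; 0.1055 0.1489 0.5106]  nu=[3.7944, -1.0200, -4.1203]  x^+=[1.6856, 0.4889, -1.1877]  P^+=[0.3017 -0.0817 0.0029; -0.0817 0.2006 0.0048; 0.0029 0.0048 0.2621]
step 3: x^-=[1.8974, 0.6094, -0.7120]  P^-=[0.5622 -0.0614 0.0125; -0.0614 0.4434 0.0387; 0.0125 0.0387 0.5408]  S=[1.1220 0.1319 -0.1168; 0.1319 0.7553 -0.0827; -0.1168 -0.0827 1.0986]  K=[0.4879 0.0467 -0.0359; -0.0870 0.5799 -0.0264; 0.0919 0.1522 0.5014]  nu=[-3.6782, -0.0627, -1.2971]  x^+=[0.1464, 0.9273, -1.7099]  P^+=[0.2816 -0.0751 -0.0041; -0.0751 0.1915 0.0087; -0.0041 0.0087 0.2574]
step 4: x^-=[0.3928, 0.6760, -1.5852]  P^-=[0.5426 -0.0587 0.0011; -0.0587 0.4351 0.0421; 0.0011 0.0421 0.5317]  S=[1.1008 0.1273 -0.1247; 0.1273 0.7469 -0.0806; -0.1247 -0.0806 1.0916]  K=[0.4783 0.0463 -0.0408; -0.0836 0.5759 -0.0237; 0.0866 0.1526 0.4976]  nu=[-1.5710, 0.4769, -0.1519]  x^+=[-0.3303, 1.0856, -1.7240]  P^+=[0.2766 -0.0732 -0.0069; -0.0732 0.1896 0.0099; -0.0069 0.0099 0.2554]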